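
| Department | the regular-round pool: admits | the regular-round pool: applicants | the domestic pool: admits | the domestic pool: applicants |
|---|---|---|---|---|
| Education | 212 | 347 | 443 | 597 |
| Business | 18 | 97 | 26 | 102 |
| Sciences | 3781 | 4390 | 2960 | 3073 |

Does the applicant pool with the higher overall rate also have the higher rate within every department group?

Yes

Education: the regular-round pool 212/347 = 61.1%, the domestic pool 443/597 = 74.2% → the domestic pool
Business: the regular-round pool 18/97 = 18.6%, the domestic pool 26/102 = 25.5% → the domestic pool
Sciences: the regular-round pool 3781/4390 = 86.1%, the domestic pool 2960/3073 = 96.3% → the domestic pool
Overall: the regular-round pool 4011/4834 = 83.0%, the domestic pool 3429/3772 = 90.9% → the domestic pool
The domestic pool wins overall and in every department group — no reversal.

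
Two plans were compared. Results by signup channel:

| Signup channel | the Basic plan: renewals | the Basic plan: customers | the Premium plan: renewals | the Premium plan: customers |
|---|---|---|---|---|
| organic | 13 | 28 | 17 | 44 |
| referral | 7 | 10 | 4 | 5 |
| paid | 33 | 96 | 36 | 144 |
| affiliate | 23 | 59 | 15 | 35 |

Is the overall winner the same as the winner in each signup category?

Organic: the Basic plan 13/28 = 46.4%, the Premium plan 17/44 = 38.6% → the Basic plan
Referral: the Basic plan 7/10 = 70.0%, the Premium plan 4/5 = 80.0% → the Premium plan
Paid: the Basic plan 33/96 = 34.4%, the Premium plan 36/144 = 25.0% → the Basic plan
Affiliate: the Basic plan 23/59 = 39.0%, the Premium plan 15/35 = 42.9% → the Premium plan
Overall: the Basic plan 76/193 = 39.4%, the Premium plan 72/228 = 31.6% → the Basic plan
Neither sweeps: the Basic plan wins 2 of 4 groups, the Premium plan wins 2. The Basic plan wins overall but not every group — no Simpson reversal.

No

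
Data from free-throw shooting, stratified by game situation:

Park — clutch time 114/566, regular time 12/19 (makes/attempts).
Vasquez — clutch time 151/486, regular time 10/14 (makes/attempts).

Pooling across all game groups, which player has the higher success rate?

Vasquez

Clutch time: Park 114/566 = 20.1%, Vasquez 151/486 = 31.1% → Vasquez
Regular time: Park 12/19 = 63.2%, Vasquez 10/14 = 71.4% → Vasquez
Overall: Park 126/585 = 21.5%, Vasquez 161/500 = 32.2% → Vasquez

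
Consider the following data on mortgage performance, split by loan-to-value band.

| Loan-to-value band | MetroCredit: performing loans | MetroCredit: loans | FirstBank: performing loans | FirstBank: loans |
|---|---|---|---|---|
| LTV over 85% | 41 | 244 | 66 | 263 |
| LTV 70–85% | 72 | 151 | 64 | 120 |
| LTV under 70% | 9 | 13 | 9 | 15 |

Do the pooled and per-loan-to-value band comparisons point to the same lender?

No

LTV over 85%: MetroCredit 41/244 = 16.8%, FirstBank 66/263 = 25.1% → FirstBank
LTV 70–85%: MetroCredit 72/151 = 47.7%, FirstBank 64/120 = 53.3% → FirstBank
LTV under 70%: MetroCredit 9/13 = 69.2%, FirstBank 9/15 = 60.0% → MetroCredit
Overall: MetroCredit 122/408 = 29.9%, FirstBank 139/398 = 34.9% → FirstBank
Neither sweeps: MetroCredit wins 1 of 3 groups, FirstBank wins 2. FirstBank wins overall but not every group — no Simpson reversal.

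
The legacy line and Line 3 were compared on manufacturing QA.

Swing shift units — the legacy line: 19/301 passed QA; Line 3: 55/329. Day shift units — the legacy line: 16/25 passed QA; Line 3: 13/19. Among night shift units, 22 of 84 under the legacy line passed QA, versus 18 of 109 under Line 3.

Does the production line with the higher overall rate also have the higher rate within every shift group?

Swing shift: the legacy line 19/301 = 6.3%, Line 3 55/329 = 16.7% → Line 3
Day shift: the legacy line 16/25 = 64.0%, Line 3 13/19 = 68.4% → Line 3
Night shift: the legacy line 22/84 = 26.2%, Line 3 18/109 = 16.5% → the legacy line
Overall: the legacy line 57/410 = 13.9%, Line 3 86/457 = 18.8% → Line 3
Neither sweeps: the legacy line wins 1 of 3 groups, Line 3 wins 2. Line 3 wins overall but not every group — no Simpson reversal.

No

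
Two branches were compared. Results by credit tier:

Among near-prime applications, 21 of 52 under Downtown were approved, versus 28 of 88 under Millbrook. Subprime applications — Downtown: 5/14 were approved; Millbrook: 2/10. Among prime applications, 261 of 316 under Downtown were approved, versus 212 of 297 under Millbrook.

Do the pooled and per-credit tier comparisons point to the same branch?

Yes

Near-prime: Downtown 21/52 = 40.4%, Millbrook 28/88 = 31.8% → Downtown
Subprime: Downtown 5/14 = 35.7%, Millbrook 2/10 = 20.0% → Downtown
Prime: Downtown 261/316 = 82.6%, Millbrook 212/297 = 71.4% → Downtown
Overall: Downtown 287/382 = 75.1%, Millbrook 242/395 = 61.3% → Downtown
Downtown wins overall and in every credit group — no reversal.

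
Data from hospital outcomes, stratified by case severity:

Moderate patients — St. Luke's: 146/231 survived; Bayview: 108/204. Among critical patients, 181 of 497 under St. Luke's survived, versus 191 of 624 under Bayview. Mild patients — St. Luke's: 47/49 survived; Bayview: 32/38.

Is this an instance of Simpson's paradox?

No

Moderate: St. Luke's 146/231 = 63.2%, Bayview 108/204 = 52.9% → St. Luke's
Critical: St. Luke's 181/497 = 36.4%, Bayview 191/624 = 30.6% → St. Luke's
Mild: St. Luke's 47/49 = 95.9%, Bayview 32/38 = 84.2% → St. Luke's
Overall: St. Luke's 374/777 = 48.1%, Bayview 331/866 = 38.2% → St. Luke's
St. Luke's wins overall and in every case group — no reversal.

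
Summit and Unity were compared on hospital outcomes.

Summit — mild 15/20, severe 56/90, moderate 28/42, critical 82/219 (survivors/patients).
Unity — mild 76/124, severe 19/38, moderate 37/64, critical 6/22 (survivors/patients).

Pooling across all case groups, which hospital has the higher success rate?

Mild: Summit 15/20 = 75.0%, Unity 76/124 = 61.3% → Summit
Severe: Summit 56/90 = 62.2%, Unity 19/38 = 50.0% → Summit
Moderate: Summit 28/42 = 66.7%, Unity 37/64 = 57.8% → Summit
Critical: Summit 82/219 = 37.4%, Unity 6/22 = 27.3% → Summit
Overall: Summit 181/371 = 48.8%, Unity 138/248 = 55.6% → Unity
(Summit wins every case group but Unity wins overall — Summit's patients skew toward the low-rate critical group.)

Unity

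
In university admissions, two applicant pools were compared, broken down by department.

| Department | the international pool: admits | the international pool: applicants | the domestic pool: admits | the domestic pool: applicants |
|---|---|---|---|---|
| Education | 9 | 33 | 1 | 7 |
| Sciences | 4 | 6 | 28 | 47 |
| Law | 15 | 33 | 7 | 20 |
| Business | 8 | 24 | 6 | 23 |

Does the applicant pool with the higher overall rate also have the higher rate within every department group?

No

Education: the international pool 9/33 = 27.3%, the domestic pool 1/7 = 14.3% → the international pool
Sciences: the international pool 4/6 = 66.7%, the domestic pool 28/47 = 59.6% → the international pool
Law: the international pool 15/33 = 45.5%, the domestic pool 7/20 = 35.0% → the international pool
Business: the international pool 8/24 = 33.3%, the domestic pool 6/23 = 26.1% → the international pool
Overall: the international pool 36/96 = 37.5%, the domestic pool 42/97 = 43.3% → the domestic pool
The international pool wins each department group but the domestic pool wins overall — the comparison reverses. The international pool's applicants skew toward Education, which has a lower base rate.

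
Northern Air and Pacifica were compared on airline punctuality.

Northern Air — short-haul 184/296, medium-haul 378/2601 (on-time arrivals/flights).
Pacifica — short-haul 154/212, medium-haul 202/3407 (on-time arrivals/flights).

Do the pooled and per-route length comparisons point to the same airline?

No

Short-haul: Northern Air 184/296 = 62.2%, Pacifica 154/212 = 72.6% → Pacifica
Medium-haul: Northern Air 378/2601 = 14.5%, Pacifica 202/3407 = 5.9% → Northern Air
Overall: Northern Air 562/2897 = 19.4%, Pacifica 356/3619 = 9.8% → Northern Air
Neither sweeps: Northern Air wins 1 of 2 groups, Pacifica wins 1. Northern Air wins overall but not every group — no Simpson reversal.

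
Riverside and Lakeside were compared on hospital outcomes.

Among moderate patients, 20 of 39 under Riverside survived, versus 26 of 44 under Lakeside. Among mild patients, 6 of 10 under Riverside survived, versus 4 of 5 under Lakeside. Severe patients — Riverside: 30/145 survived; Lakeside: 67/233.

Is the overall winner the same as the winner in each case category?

Yes

Moderate: Riverside 20/39 = 51.3%, Lakeside 26/44 = 59.1% → Lakeside
Mild: Riverside 6/10 = 60.0%, Lakeside 4/5 = 80.0% → Lakeside
Severe: Riverside 30/145 = 20.7%, Lakeside 67/233 = 28.8% → Lakeside
Overall: Riverside 56/194 = 28.9%, Lakeside 97/282 = 34.4% → Lakeside
Lakeside wins overall and in every case group — no reversal.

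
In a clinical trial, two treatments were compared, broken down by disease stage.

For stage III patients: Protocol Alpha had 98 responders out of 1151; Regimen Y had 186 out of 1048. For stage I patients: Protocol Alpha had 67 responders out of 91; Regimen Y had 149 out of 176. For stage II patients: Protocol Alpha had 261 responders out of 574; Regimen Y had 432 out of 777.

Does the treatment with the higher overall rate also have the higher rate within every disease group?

Stage III: Protocol Alpha 98/1151 = 8.5%, Regimen Y 186/1048 = 17.7% → Regimen Y
Stage I: Protocol Alpha 67/91 = 73.6%, Regimen Y 149/176 = 84.7% → Regimen Y
Stage II: Protocol Alpha 261/574 = 45.5%, Regimen Y 432/777 = 55.6% → Regimen Y
Overall: Protocol Alpha 426/1816 = 23.5%, Regimen Y 767/2001 = 38.3% → Regimen Y
Regimen Y wins overall and in every disease group — no reversal.

Yes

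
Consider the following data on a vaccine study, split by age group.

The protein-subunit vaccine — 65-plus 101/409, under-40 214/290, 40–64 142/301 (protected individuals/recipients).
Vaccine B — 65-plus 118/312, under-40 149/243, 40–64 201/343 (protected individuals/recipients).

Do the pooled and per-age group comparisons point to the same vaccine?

65-plus: the protein-subunit vaccine 101/409 = 24.7%, Vaccine B 118/312 = 37.8% → Vaccine B
Under-40: the protein-subunit vaccine 214/290 = 73.8%, Vaccine B 149/243 = 61.3% → the protein-subunit vaccine
40–64: the protein-subunit vaccine 142/301 = 47.2%, Vaccine B 201/343 = 58.6% → Vaccine B
Overall: the protein-subunit vaccine 457/1000 = 45.7%, Vaccine B 468/898 = 52.1% → Vaccine B
Neither sweeps: the protein-subunit vaccine wins 1 of 3 groups, Vaccine B wins 2. Vaccine B wins overall but not every group — no Simpson reversal.

No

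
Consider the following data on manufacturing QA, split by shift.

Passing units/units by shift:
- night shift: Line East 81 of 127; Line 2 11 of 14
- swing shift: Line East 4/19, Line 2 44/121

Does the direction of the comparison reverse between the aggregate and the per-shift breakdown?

Yes

Night shift: Line East 81/127 = 63.8%, Line 2 11/14 = 78.6% → Line 2
Swing shift: Line East 4/19 = 21.1%, Line 2 44/121 = 36.4% → Line 2
Overall: Line East 85/146 = 58.2%, Line 2 55/135 = 40.7% → Line East
Line 2 wins each shift group but Line East wins overall — the comparison reverses. Line 2's units skew toward swing shift, which has a lower base rate.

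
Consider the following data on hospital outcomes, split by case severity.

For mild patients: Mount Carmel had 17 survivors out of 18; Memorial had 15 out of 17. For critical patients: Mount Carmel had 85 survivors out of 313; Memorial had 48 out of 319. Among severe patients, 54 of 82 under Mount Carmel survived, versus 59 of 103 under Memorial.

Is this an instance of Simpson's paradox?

Mild: Mount Carmel 17/18 = 94.4%, Memorial 15/17 = 88.2% → Mount Carmel
Critical: Mount Carmel 85/313 = 27.2%, Memorial 48/319 = 15.0% → Mount Carmel
Severe: Mount Carmel 54/82 = 65.9%, Memorial 59/103 = 57.3% → Mount Carmel
Overall: Mount Carmel 156/413 = 37.8%, Memorial 122/439 = 27.8% → Mount Carmel
Mount Carmel wins overall and in every case group — no reversal.

No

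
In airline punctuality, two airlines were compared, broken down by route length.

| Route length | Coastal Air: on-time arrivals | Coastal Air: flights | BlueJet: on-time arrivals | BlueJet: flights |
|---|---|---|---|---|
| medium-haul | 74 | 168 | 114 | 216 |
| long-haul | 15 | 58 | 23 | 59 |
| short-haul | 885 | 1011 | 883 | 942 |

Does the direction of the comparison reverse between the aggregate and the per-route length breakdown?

Medium-haul: Coastal Air 74/168 = 44.0%, BlueJet 114/216 = 52.8% → BlueJet
Long-haul: Coastal Air 15/58 = 25.9%, BlueJet 23/59 = 39.0% → BlueJet
Short-haul: Coastal Air 885/1011 = 87.5%, BlueJet 883/942 = 93.7% → BlueJet
Overall: Coastal Air 974/1237 = 78.7%, BlueJet 1020/1217 = 83.8% → BlueJet
BlueJet wins overall and in every route group — no reversal.

No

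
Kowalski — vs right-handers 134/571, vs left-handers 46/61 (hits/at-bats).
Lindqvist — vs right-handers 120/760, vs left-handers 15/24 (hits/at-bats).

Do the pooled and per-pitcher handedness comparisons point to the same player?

Yes

Vs right-handers: Kowalski 134/571 = 23.5%, Lindqvist 120/760 = 15.8% → Kowalski
Vs left-handers: Kowalski 46/61 = 75.4%, Lindqvist 15/24 = 62.5% → Kowalski
Overall: Kowalski 180/632 = 28.5%, Lindqvist 135/784 = 17.2% → Kowalski
Kowalski wins overall and in every pitcher group — no reversal.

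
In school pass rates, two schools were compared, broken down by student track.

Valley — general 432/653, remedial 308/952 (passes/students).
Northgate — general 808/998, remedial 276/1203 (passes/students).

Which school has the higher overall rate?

Northgate

General: Valley 432/653 = 66.2%, Northgate 808/998 = 81.0% → Northgate
Remedial: Valley 308/952 = 32.4%, Northgate 276/1203 = 22.9% → Valley
Overall: Valley 740/1605 = 46.1%, Northgate 1084/2201 = 49.3% → Northgate
(Neither sweeps every student group, but Northgate has the higher pooled rate.)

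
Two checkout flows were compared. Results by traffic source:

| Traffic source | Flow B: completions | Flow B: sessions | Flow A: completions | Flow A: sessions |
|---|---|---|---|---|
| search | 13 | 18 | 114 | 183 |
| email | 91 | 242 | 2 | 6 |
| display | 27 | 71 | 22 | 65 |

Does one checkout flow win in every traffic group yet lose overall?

Search: Flow B 13/18 = 72.2%, Flow A 114/183 = 62.3% → Flow B
Email: Flow B 91/242 = 37.6%, Flow A 2/6 = 33.3% → Flow B
Display: Flow B 27/71 = 38.0%, Flow A 22/65 = 33.8% → Flow B
Overall: Flow B 131/331 = 39.6%, Flow A 138/254 = 54.3% → Flow A
Flow B wins each traffic group but Flow A wins overall — the comparison reverses. Flow B's sessions skew toward email, which has a lower base rate.

Yes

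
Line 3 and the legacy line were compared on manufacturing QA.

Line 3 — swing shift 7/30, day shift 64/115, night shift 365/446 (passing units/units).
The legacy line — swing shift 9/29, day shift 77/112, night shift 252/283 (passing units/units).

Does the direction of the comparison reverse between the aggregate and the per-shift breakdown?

Swing shift: Line 3 7/30 = 23.3%, the legacy line 9/29 = 31.0% → the legacy line
Day shift: Line 3 64/115 = 55.7%, the legacy line 77/112 = 68.8% → the legacy line
Night shift: Line 3 365/446 = 81.8%, the legacy line 252/283 = 89.0% → the legacy line
Overall: Line 3 436/591 = 73.8%, the legacy line 338/424 = 79.7% → the legacy line
The legacy line wins overall and in every shift group — no reversal.

No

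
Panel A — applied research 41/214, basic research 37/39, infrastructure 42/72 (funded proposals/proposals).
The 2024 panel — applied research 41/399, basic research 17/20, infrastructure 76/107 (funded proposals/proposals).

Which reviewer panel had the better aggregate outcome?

Panel A

Applied research: Panel A 41/214 = 19.2%, the 2024 panel 41/399 = 10.3% → Panel A
Basic research: Panel A 37/39 = 94.9%, the 2024 panel 17/20 = 85.0% → Panel A
Infrastructure: Panel A 42/72 = 58.3%, the 2024 panel 76/107 = 71.0% → the 2024 panel
Overall: Panel A 120/325 = 36.9%, the 2024 panel 134/526 = 25.5% → Panel A
(Neither sweeps every proposal group, but Panel A has the higher pooled rate.)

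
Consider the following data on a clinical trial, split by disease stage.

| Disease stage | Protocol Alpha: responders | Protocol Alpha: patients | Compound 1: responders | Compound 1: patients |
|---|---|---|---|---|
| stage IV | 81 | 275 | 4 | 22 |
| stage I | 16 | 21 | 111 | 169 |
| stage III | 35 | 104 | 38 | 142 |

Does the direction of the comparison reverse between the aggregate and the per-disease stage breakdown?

Stage IV: Protocol Alpha 81/275 = 29.5%, Compound 1 4/22 = 18.2% → Protocol Alpha
Stage I: Protocol Alpha 16/21 = 76.2%, Compound 1 111/169 = 65.7% → Protocol Alpha
Stage III: Protocol Alpha 35/104 = 33.7%, Compound 1 38/142 = 26.8% → Protocol Alpha
Overall: Protocol Alpha 132/400 = 33.0%, Compound 1 153/333 = 45.9% → Compound 1
Protocol Alpha wins each disease group but Compound 1 wins overall — the comparison reverses. Protocol Alpha's patients skew toward stage IV, which has a lower base rate.

Yes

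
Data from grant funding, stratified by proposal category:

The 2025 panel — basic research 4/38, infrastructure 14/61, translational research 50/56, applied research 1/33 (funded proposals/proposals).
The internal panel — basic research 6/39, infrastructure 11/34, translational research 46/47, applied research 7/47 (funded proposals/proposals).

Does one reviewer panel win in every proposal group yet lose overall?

No

Basic research: the 2025 panel 4/38 = 10.5%, the internal panel 6/39 = 15.4% → the internal panel
Infrastructure: the 2025 panel 14/61 = 23.0%, the internal panel 11/34 = 32.4% → the internal panel
Translational research: the 2025 panel 50/56 = 89.3%, the internal panel 46/47 = 97.9% → the internal panel
Applied research: the 2025 panel 1/33 = 3.0%, the internal panel 7/47 = 14.9% → the internal panel
Overall: the 2025 panel 69/188 = 36.7%, the internal panel 70/167 = 41.9% → the internal panel
The internal panel wins overall and in every proposal group — no reversal.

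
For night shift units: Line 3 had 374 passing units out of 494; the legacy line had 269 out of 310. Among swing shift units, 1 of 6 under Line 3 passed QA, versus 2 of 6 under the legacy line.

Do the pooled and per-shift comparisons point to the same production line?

Yes

Night shift: Line 3 374/494 = 75.7%, the legacy line 269/310 = 86.8% → the legacy line
Swing shift: Line 3 1/6 = 16.7%, the legacy line 2/6 = 33.3% → the legacy line
Overall: Line 3 375/500 = 75.0%, the legacy line 271/316 = 85.8% → the legacy line
The legacy line wins overall and in every shift group — no reversal.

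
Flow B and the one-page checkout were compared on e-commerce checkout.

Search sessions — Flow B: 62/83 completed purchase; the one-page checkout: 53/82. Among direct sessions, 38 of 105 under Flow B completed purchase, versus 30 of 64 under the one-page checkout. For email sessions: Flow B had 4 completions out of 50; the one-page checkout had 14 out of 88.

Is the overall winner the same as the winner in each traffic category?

Search: Flow B 62/83 = 74.7%, the one-page checkout 53/82 = 64.6% → Flow B
Direct: Flow B 38/105 = 36.2%, the one-page checkout 30/64 = 46.9% → the one-page checkout
Email: Flow B 4/50 = 8.0%, the one-page checkout 14/88 = 15.9% → the one-page checkout
Overall: Flow B 104/238 = 43.7%, the one-page checkout 97/234 = 41.5% → Flow B
Neither sweeps: Flow B wins 1 of 3 groups, the one-page checkout wins 2. Flow B wins overall but not every group — no Simpson reversal.

No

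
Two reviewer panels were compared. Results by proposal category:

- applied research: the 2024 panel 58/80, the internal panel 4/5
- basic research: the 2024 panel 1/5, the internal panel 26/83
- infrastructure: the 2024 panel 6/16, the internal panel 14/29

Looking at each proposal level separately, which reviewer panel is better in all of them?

Applied research: the 2024 panel 58/80 = 72.5%, the internal panel 4/5 = 80.0% → the internal panel
Basic research: the 2024 panel 1/5 = 20.0%, the internal panel 26/83 = 31.3% → the internal panel
Infrastructure: the 2024 panel 6/16 = 37.5%, the internal panel 14/29 = 48.3% → the internal panel
The internal panel has the higher rate in all 3 groups.

the internal panel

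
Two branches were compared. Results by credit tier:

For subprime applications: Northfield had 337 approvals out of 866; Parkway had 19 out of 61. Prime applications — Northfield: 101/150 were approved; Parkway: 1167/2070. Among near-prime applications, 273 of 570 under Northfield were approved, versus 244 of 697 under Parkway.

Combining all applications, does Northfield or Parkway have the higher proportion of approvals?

Parkway

Subprime: Northfield 337/866 = 38.9%, Parkway 19/61 = 31.1% → Northfield
Prime: Northfield 101/150 = 67.3%, Parkway 1167/2070 = 56.4% → Northfield
Near-prime: Northfield 273/570 = 47.9%, Parkway 244/697 = 35.0% → Northfield
Overall: Northfield 711/1586 = 44.8%, Parkway 1430/2828 = 50.6% → Parkway
(Northfield wins every credit group but Parkway wins overall — Northfield's applications skew toward the low-rate subprime group.)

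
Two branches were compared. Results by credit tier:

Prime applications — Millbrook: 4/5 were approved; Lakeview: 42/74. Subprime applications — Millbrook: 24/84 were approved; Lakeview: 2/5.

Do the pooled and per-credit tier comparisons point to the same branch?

Prime: Millbrook 4/5 = 80.0%, Lakeview 42/74 = 56.8% → Millbrook
Subprime: Millbrook 24/84 = 28.6%, Lakeview 2/5 = 40.0% → Lakeview
Overall: Millbrook 28/89 = 31.5%, Lakeview 44/79 = 55.7% → Lakeview
Neither sweeps: Millbrook wins 1 of 2 groups, Lakeview wins 1. Lakeview wins overall but not every group — no Simpson reversal.

No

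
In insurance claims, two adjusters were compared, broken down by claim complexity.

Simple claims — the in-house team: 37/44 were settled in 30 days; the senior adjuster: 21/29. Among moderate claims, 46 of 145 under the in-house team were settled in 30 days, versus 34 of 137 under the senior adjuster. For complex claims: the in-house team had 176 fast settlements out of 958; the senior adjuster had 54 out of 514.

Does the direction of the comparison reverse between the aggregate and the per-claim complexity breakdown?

No

Simple: the in-house team 37/44 = 84.1%, the senior adjuster 21/29 = 72.4% → the in-house team
Moderate: the in-house team 46/145 = 31.7%, the senior adjuster 34/137 = 24.8% → the in-house team
Complex: the in-house team 176/958 = 18.4%, the senior adjuster 54/514 = 10.5% → the in-house team
Overall: the in-house team 259/1147 = 22.6%, the senior adjuster 109/680 = 16.0% → the in-house team
The in-house team wins overall and in every claim group — no reversal.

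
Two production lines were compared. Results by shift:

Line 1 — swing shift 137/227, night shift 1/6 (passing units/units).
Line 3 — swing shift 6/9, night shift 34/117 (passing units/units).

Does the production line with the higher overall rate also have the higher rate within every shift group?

No

Swing shift: Line 1 137/227 = 60.4%, Line 3 6/9 = 66.7% → Line 3
Night shift: Line 1 1/6 = 16.7%, Line 3 34/117 = 29.1% → Line 3
Overall: Line 1 138/233 = 59.2%, Line 3 40/126 = 31.7% → Line 1
Line 3 wins each shift group but Line 1 wins overall — the comparison reverses. Line 3's units skew toward night shift, which has a lower base rate.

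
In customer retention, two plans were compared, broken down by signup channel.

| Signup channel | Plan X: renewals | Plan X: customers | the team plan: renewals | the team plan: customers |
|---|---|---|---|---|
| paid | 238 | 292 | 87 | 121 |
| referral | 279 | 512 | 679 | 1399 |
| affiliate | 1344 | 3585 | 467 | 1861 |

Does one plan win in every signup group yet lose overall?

Paid: Plan X 238/292 = 81.5%, the team plan 87/121 = 71.9% → Plan X
Referral: Plan X 279/512 = 54.5%, the team plan 679/1399 = 48.5% → Plan X
Affiliate: Plan X 1344/3585 = 37.5%, the team plan 467/1861 = 25.1% → Plan X
Overall: Plan X 1861/4389 = 42.4%, the team plan 1233/3381 = 36.5% → Plan X
Plan X wins overall and in every signup group — no reversal.

No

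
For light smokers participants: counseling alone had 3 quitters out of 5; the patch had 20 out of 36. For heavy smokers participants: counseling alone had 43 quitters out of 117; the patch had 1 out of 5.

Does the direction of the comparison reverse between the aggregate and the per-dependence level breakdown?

Light smokers: counseling alone 3/5 = 60.0%, the patch 20/36 = 55.6% → counseling alone
Heavy smokers: counseling alone 43/117 = 36.8%, the patch 1/5 = 20.0% → counseling alone
Overall: counseling alone 46/122 = 37.7%, the patch 21/41 = 51.2% → the patch
Counseling alone wins each dependence group but the patch wins overall — the comparison reverses. Counseling alone's participants skew toward heavy smokers, which has a lower base rate.

Yes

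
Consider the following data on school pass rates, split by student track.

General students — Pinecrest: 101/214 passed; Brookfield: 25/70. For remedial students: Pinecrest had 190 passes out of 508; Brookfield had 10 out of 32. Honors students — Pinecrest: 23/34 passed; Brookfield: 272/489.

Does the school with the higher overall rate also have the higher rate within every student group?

No

General: Pinecrest 101/214 = 47.2%, Brookfield 25/70 = 35.7% → Pinecrest
Remedial: Pinecrest 190/508 = 37.4%, Brookfield 10/32 = 31.2% → Pinecrest
Honors: Pinecrest 23/34 = 67.6%, Brookfield 272/489 = 55.6% → Pinecrest
Overall: Pinecrest 314/756 = 41.5%, Brookfield 307/591 = 51.9% → Brookfield
Pinecrest wins each student group but Brookfield wins overall — the comparison reverses. Pinecrest's students skew toward remedial, which has a lower base rate.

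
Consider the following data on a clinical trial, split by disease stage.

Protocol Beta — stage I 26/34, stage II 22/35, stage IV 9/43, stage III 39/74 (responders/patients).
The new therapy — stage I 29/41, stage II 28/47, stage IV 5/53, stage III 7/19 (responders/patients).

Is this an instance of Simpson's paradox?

Stage I: Protocol Beta 26/34 = 76.5%, the new therapy 29/41 = 70.7% → Protocol Beta
Stage II: Protocol Beta 22/35 = 62.9%, the new therapy 28/47 = 59.6% → Protocol Beta
Stage IV: Protocol Beta 9/43 = 20.9%, the new therapy 5/53 = 9.4% → Protocol Beta
Stage III: Protocol Beta 39/74 = 52.7%, the new therapy 7/19 = 36.8% → Protocol Beta
Overall: Protocol Beta 96/186 = 51.6%, the new therapy 69/160 = 43.1% → Protocol Beta
Protocol Beta wins overall and in every disease group — no reversal.

No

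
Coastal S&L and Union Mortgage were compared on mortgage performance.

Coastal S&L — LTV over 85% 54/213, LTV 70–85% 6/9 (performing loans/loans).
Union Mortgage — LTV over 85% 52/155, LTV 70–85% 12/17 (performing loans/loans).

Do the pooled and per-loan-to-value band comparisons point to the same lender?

Yes

LTV over 85%: Coastal S&L 54/213 = 25.4%, Union Mortgage 52/155 = 33.5% → Union Mortgage
LTV 70–85%: Coastal S&L 6/9 = 66.7%, Union Mortgage 12/17 = 70.6% → Union Mortgage
Overall: Coastal S&L 60/222 = 27.0%, Union Mortgage 64/172 = 37.2% → Union Mortgage
Union Mortgage wins overall and in every loan-to-value group — no reversal.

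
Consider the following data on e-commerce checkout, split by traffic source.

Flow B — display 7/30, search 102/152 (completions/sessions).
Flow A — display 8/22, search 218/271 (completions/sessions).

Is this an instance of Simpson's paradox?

Display: Flow B 7/30 = 23.3%, Flow A 8/22 = 36.4% → Flow A
Search: Flow B 102/152 = 67.1%, Flow A 218/271 = 80.4% → Flow A
Overall: Flow B 109/182 = 59.9%, Flow A 226/293 = 77.1% → Flow A
Flow A wins overall and in every traffic group — no reversal.

No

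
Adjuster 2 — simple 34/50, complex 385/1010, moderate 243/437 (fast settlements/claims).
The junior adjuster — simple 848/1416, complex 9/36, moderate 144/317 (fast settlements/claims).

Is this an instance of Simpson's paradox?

Yes

Simple: Adjuster 2 34/50 = 68.0%, the junior adjuster 848/1416 = 59.9% → Adjuster 2
Complex: Adjuster 2 385/1010 = 38.1%, the junior adjuster 9/36 = 25.0% → Adjuster 2
Moderate: Adjuster 2 243/437 = 55.6%, the junior adjuster 144/317 = 45.4% → Adjuster 2
Overall: Adjuster 2 662/1497 = 44.2%, the junior adjuster 1001/1769 = 56.6% → the junior adjuster
Adjuster 2 wins each claim group but the junior adjuster wins overall — the comparison reverses. Adjuster 2's claims skew toward complex, which has a lower base rate.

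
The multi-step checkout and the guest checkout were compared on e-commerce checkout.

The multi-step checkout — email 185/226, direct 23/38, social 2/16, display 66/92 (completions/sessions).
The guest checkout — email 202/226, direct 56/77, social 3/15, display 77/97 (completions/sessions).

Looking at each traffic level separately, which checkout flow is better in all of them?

the guest checkout

Email: the multi-step checkout 185/226 = 81.9%, the guest checkout 202/226 = 89.4% → the guest checkout
Direct: the multi-step checkout 23/38 = 60.5%, the guest checkout 56/77 = 72.7% → the guest checkout
Social: the multi-step checkout 2/16 = 12.5%, the guest checkout 3/15 = 20.0% → the guest checkout
Display: the multi-step checkout 66/92 = 71.7%, the guest checkout 77/97 = 79.4% → the guest checkout
The guest checkout has the higher rate in all 4 groups.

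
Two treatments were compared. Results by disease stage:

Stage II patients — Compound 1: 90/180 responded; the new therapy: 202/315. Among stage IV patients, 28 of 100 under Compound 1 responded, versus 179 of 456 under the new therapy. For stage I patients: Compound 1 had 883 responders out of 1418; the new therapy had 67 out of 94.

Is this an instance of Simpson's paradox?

Stage II: Compound 1 90/180 = 50.0%, the new therapy 202/315 = 64.1% → the new therapy
Stage IV: Compound 1 28/100 = 28.0%, the new therapy 179/456 = 39.3% → the new therapy
Stage I: Compound 1 883/1418 = 62.3%, the new therapy 67/94 = 71.3% → the new therapy
Overall: Compound 1 1001/1698 = 59.0%, the new therapy 448/865 = 51.8% → Compound 1
The new therapy wins each disease group but Compound 1 wins overall — the comparison reverses. The new therapy's patients skew toward stage IV, which has a lower base rate.

Yes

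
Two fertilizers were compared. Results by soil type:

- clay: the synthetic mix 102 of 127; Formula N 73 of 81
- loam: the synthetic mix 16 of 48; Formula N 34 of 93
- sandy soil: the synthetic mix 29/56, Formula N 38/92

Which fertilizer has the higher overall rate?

Clay: the synthetic mix 102/127 = 80.3%, Formula N 73/81 = 90.1% → Formula N
Loam: the synthetic mix 16/48 = 33.3%, Formula N 34/93 = 36.6% → Formula N
Sandy soil: the synthetic mix 29/56 = 51.8%, Formula N 38/92 = 41.3% → the synthetic mix
Overall: the synthetic mix 147/231 = 63.6%, Formula N 145/266 = 54.5% → the synthetic mix
(Neither sweeps every soil group, but the synthetic mix has the higher pooled rate.)

the synthetic mix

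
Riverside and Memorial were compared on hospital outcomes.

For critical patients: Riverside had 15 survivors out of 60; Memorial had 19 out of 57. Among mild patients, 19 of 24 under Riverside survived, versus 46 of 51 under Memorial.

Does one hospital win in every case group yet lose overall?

Critical: Riverside 15/60 = 25.0%, Memorial 19/57 = 33.3% → Memorial
Mild: Riverside 19/24 = 79.2%, Memorial 46/51 = 90.2% → Memorial
Overall: Riverside 34/84 = 40.5%, Memorial 65/108 = 60.2% → Memorial
Memorial wins overall and in every case group — no reversal.

No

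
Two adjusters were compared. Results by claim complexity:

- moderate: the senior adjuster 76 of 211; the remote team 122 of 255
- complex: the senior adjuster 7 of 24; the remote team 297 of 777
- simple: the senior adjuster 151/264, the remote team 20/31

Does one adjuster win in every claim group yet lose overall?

Moderate: the senior adjuster 76/211 = 36.0%, the remote team 122/255 = 47.8% → the remote team
Complex: the senior adjuster 7/24 = 29.2%, the remote team 297/777 = 38.2% → the remote team
Simple: the senior adjuster 151/264 = 57.2%, the remote team 20/31 = 64.5% → the remote team
Overall: the senior adjuster 234/499 = 46.9%, the remote team 439/1063 = 41.3% → the senior adjuster
The remote team wins each claim group but the senior adjuster wins overall — the comparison reverses. The remote team's claims skew toward complex, which has a lower base rate.

Yes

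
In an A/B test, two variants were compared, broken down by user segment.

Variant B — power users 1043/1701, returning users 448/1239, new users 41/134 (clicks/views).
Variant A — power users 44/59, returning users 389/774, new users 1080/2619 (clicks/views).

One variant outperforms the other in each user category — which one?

Power users: Variant B 1043/1701 = 61.3%, Variant A 44/59 = 74.6% → Variant A
Returning users: Variant B 448/1239 = 36.2%, Variant A 389/774 = 50.3% → Variant A
New users: Variant B 41/134 = 30.6%, Variant A 1080/2619 = 41.2% → Variant A
Variant A has the higher rate in all 3 groups.

Variant A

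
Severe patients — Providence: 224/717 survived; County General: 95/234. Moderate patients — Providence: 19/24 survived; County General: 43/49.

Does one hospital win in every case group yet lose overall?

Severe: Providence 224/717 = 31.2%, County General 95/234 = 40.6% → County General
Moderate: Providence 19/24 = 79.2%, County General 43/49 = 87.8% → County General
Overall: Providence 243/741 = 32.8%, County General 138/283 = 48.8% → County General
County General wins overall and in every case group — no reversal.

No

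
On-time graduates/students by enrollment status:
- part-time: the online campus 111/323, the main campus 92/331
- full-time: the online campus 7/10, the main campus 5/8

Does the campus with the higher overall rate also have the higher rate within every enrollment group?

Yes

Part-time: the online campus 111/323 = 34.4%, the main campus 92/331 = 27.8% → the online campus
Full-time: the online campus 7/10 = 70.0%, the main campus 5/8 = 62.5% → the online campus
Overall: the online campus 118/333 = 35.4%, the main campus 97/339 = 28.6% → the online campus
The online campus wins overall and in every enrollment group — no reversal.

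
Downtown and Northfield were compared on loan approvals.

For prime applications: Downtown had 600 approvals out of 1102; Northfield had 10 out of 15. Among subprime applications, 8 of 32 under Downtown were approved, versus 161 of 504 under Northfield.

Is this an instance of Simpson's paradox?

Prime: Downtown 600/1102 = 54.4%, Northfield 10/15 = 66.7% → Northfield
Subprime: Downtown 8/32 = 25.0%, Northfield 161/504 = 31.9% → Northfield
Overall: Downtown 608/1134 = 53.6%, Northfield 171/519 = 32.9% → Downtown
Northfield wins each credit group but Downtown wins overall — the comparison reverses. Northfield's applications skew toward subprime, which has a lower base rate.

Yes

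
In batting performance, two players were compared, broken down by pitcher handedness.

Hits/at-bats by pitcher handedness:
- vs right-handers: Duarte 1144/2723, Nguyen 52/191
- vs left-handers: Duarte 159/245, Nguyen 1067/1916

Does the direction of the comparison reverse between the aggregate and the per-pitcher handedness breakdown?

Vs right-handers: Duarte 1144/2723 = 42.0%, Nguyen 52/191 = 27.2% → Duarte
Vs left-handers: Duarte 159/245 = 64.9%, Nguyen 1067/1916 = 55.7% → Duarte
Overall: Duarte 1303/2968 = 43.9%, Nguyen 1119/2107 = 53.1% → Nguyen
Duarte wins each pitcher group but Nguyen wins overall — the comparison reverses. Duarte's at-bats skew toward vs right-handers, which has a lower base rate.

Yes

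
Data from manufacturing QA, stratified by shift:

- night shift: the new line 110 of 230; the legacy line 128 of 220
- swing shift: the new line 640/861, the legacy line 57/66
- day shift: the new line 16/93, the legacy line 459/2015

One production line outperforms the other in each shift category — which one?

the legacy line

Night shift: the new line 110/230 = 47.8%, the legacy line 128/220 = 58.2% → the legacy line
Swing shift: the new line 640/861 = 74.3%, the legacy line 57/66 = 86.4% → the legacy line
Day shift: the new line 16/93 = 17.2%, the legacy line 459/2015 = 22.8% → the legacy line
The legacy line has the higher rate in all 3 groups.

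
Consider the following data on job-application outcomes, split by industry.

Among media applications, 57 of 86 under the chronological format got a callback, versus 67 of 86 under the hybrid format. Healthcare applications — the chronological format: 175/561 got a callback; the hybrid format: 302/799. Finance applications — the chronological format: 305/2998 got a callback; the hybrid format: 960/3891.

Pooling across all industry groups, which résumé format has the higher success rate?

Media: the chronological format 57/86 = 66.3%, the hybrid format 67/86 = 77.9% → the hybrid format
Healthcare: the chronological format 175/561 = 31.2%, the hybrid format 302/799 = 37.8% → the hybrid format
Finance: the chronological format 305/2998 = 10.2%, the hybrid format 960/3891 = 24.7% → the hybrid format
Overall: the chronological format 537/3645 = 14.7%, the hybrid format 1329/4776 = 27.8% → the hybrid format

the hybrid format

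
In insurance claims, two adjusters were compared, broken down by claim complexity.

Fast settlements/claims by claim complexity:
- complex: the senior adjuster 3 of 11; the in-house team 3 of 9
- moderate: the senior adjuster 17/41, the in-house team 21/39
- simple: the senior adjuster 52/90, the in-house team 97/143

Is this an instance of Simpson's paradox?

No

Complex: the senior adjuster 3/11 = 27.3%, the in-house team 3/9 = 33.3% → the in-house team
Moderate: the senior adjuster 17/41 = 41.5%, the in-house team 21/39 = 53.8% → the in-house team
Simple: the senior adjuster 52/90 = 57.8%, the in-house team 97/143 = 67.8% → the in-house team
Overall: the senior adjuster 72/142 = 50.7%, the in-house team 121/191 = 63.4% → the in-house team
The in-house team wins overall and in every claim group — no reversal.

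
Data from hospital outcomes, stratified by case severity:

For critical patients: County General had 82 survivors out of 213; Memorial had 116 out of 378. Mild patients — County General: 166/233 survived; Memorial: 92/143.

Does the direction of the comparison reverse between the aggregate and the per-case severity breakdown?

Critical: County General 82/213 = 38.5%, Memorial 116/378 = 30.7% → County General
Mild: County General 166/233 = 71.2%, Memorial 92/143 = 64.3% → County General
Overall: County General 248/446 = 55.6%, Memorial 208/521 = 39.9% → County General
County General wins overall and in every case group — no reversal.

No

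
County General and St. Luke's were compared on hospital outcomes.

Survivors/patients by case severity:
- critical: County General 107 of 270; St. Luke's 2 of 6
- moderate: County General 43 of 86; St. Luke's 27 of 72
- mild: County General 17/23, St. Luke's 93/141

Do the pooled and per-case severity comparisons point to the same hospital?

Critical: County General 107/270 = 39.6%, St. Luke's 2/6 = 33.3% → County General
Moderate: County General 43/86 = 50.0%, St. Luke's 27/72 = 37.5% → County General
Mild: County General 17/23 = 73.9%, St. Luke's 93/141 = 66.0% → County General
Overall: County General 167/379 = 44.1%, St. Luke's 122/219 = 55.7% → St. Luke's
County General wins each case group but St. Luke's wins overall — the comparison reverses. County General's patients skew toward critical, which has a lower base rate.

No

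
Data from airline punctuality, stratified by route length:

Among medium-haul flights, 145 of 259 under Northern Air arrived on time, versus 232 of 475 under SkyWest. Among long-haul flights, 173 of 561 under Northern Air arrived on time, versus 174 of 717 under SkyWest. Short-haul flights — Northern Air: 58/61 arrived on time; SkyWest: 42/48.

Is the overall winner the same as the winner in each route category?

Medium-haul: Northern Air 145/259 = 56.0%, SkyWest 232/475 = 48.8% → Northern Air
Long-haul: Northern Air 173/561 = 30.8%, SkyWest 174/717 = 24.3% → Northern Air
Short-haul: Northern Air 58/61 = 95.1%, SkyWest 42/48 = 87.5% → Northern Air
Overall: Northern Air 376/881 = 42.7%, SkyWest 448/1240 = 36.1% → Northern Air
Northern Air wins overall and in every route group — no reversal.

Yes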